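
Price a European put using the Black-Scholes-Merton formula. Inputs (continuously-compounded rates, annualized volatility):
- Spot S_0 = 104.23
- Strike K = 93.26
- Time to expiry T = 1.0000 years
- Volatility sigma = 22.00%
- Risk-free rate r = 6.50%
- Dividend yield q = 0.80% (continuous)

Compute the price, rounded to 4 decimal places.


d1 = (ln(S/K) + (r - q + 0.5*sigma^2) * T) / (sigma * sqrt(T)) = 0.87458502
d2 = d1 - sigma * sqrt(T) = 0.65458502
exp(-rT) = 0.93706746; exp(-qT) = 0.99203191
P = K * exp(-rT) * N(-d2) - S_0 * exp(-qT) * N(-d1)
N(-d1) = 0.19089987; N(-d2) = 0.25636749
P = 93.2600 * 0.93706746 * 0.25636749 - 104.2300 * 0.99203191 * 0.19089987 = 2.6652

Answer: Price = 2.6652


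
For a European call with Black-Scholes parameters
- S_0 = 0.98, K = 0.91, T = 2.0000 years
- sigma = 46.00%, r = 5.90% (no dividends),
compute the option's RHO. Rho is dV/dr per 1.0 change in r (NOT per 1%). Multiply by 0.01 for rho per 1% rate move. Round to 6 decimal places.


d1 = 0.6205753146; d2 = -0.0299629241
phi(d1) = 0.3290665090; exp(-qT) = 1.0000000000; exp(-rT) = 0.8886960526
N(d2) = 0.4880483111
Rho = K*T*exp(-rT)*N(d2) = 0.9100 * 2.0000 * 0.8886960526 * 0.4880483111 = 0.789382

Answer: Rho = 0.789382


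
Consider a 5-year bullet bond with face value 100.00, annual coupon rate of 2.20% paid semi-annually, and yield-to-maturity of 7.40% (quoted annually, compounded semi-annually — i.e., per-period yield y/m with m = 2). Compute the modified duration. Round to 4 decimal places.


Answer: Modified duration = 4.5550

Derivation:
Coupon per period c = face * coupon_rate / m = 1.100000
Periods per year m = 2; per-period yield y/m = 0.037000
Number of cashflows N = 10
Cashflows (t years, CF_t, discount factor 1/(1+y/m)^(m*t), PV):
  t = 0.5000: CF_t = 1.100000, DF = 0.964320, PV = 1.060752
  t = 1.0000: CF_t = 1.100000, DF = 0.929913, PV = 1.022905
  t = 1.5000: CF_t = 1.100000, DF = 0.896734, PV = 0.986408
  t = 2.0000: CF_t = 1.100000, DF = 0.864739, PV = 0.951213
  t = 2.5000: CF_t = 1.100000, DF = 0.833885, PV = 0.917274
  t = 3.0000: CF_t = 1.100000, DF = 0.804132, PV = 0.884545
  t = 3.5000: CF_t = 1.100000, DF = 0.775441, PV = 0.852985
  t = 4.0000: CF_t = 1.100000, DF = 0.747773, PV = 0.822551
  t = 4.5000: CF_t = 1.100000, DF = 0.721093, PV = 0.793202
  t = 5.0000: CF_t = 101.100000, DF = 0.695364, PV = 70.301338
Price P = sum_t PV_t = 78.593172
First compute Macaulay numerator sum_t t * PV_t:
  t * PV_t at t = 0.5000: 0.530376
  t * PV_t at t = 1.0000: 1.022905
  t * PV_t at t = 1.5000: 1.479611
  t * PV_t at t = 2.0000: 1.902425
  t * PV_t at t = 2.5000: 2.293184
  t * PV_t at t = 3.0000: 2.653636
  t * PV_t at t = 3.5000: 2.985447
  t * PV_t at t = 4.0000: 3.290202
  t * PV_t at t = 4.5000: 3.569410
  t * PV_t at t = 5.0000: 351.506691
Macaulay duration D = 371.233888 / 78.593172 = 4.723488
Modified duration = D / (1 + y/m) = 4.723488 / (1 + 0.037000) = 4.554954


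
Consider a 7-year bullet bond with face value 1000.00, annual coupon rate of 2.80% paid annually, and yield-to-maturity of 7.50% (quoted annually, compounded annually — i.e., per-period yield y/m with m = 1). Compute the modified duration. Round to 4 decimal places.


Answer: Modified duration = 5.9077

Derivation:
Coupon per period c = face * coupon_rate / m = 28.000000
Periods per year m = 1; per-period yield y/m = 0.075000
Number of cashflows N = 7
Cashflows (t years, CF_t, discount factor 1/(1+y/m)^(m*t), PV):
  t = 1.0000: CF_t = 28.000000, DF = 0.930233, PV = 26.046512
  t = 2.0000: CF_t = 28.000000, DF = 0.865333, PV = 24.229313
  t = 3.0000: CF_t = 28.000000, DF = 0.804961, PV = 22.538896
  t = 4.0000: CF_t = 28.000000, DF = 0.748801, PV = 20.966415
  t = 5.0000: CF_t = 28.000000, DF = 0.696559, PV = 19.503642
  t = 6.0000: CF_t = 28.000000, DF = 0.647962, PV = 18.142923
  t = 7.0000: CF_t = 1028.000000, DF = 0.602755, PV = 619.632038
Price P = sum_t PV_t = 751.059738
First compute Macaulay numerator sum_t t * PV_t:
  t * PV_t at t = 1.0000: 26.046512
  t * PV_t at t = 2.0000: 48.458626
  t * PV_t at t = 3.0000: 67.616688
  t * PV_t at t = 4.0000: 83.865659
  t * PV_t at t = 5.0000: 97.518209
  t * PV_t at t = 6.0000: 108.857535
  t * PV_t at t = 7.0000: 4337.424267
Macaulay duration D = 4769.787496 / 751.059738 = 6.350743
Modified duration = D / (1 + y/m) = 6.350743 / (1 + 0.075000) = 5.907668


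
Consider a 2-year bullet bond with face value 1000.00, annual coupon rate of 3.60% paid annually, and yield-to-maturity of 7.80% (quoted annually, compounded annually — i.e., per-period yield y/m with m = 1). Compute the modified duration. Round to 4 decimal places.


Coupon per period c = face * coupon_rate / m = 36.000000
Periods per year m = 1; per-period yield y/m = 0.078000
Number of cashflows N = 2
Cashflows (t years, CF_t, discount factor 1/(1+y/m)^(m*t), PV):
  t = 1.0000: CF_t = 36.000000, DF = 0.927644, PV = 33.395176
  t = 2.0000: CF_t = 1036.000000, DF = 0.860523, PV = 891.501819
Price P = sum_t PV_t = 924.896995
First compute Macaulay numerator sum_t t * PV_t:
  t * PV_t at t = 1.0000: 33.395176
  t * PV_t at t = 2.0000: 1783.003638
Macaulay duration D = 1816.398815 / 924.896995 = 1.963893
Modified duration = D / (1 + y/m) = 1.963893 / (1 + 0.078000) = 1.821793

Answer: Modified duration = 1.8218


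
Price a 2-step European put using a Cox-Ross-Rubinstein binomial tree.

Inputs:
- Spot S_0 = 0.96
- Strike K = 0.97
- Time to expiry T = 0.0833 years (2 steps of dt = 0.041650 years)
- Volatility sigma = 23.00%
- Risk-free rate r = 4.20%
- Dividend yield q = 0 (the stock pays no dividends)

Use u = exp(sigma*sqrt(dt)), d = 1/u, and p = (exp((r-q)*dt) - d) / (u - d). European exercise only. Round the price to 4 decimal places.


dt = T/N = 0.041650
u = exp(sigma*sqrt(dt)) = 1.048058; d = 1/u = 0.954145
p = (exp((r-q)*dt) - d) / (u - d) = 0.506911
Discount per step: exp(-r*dt) = 0.998252
Stock lattice S(k, i) with i counting down-moves:
  k=0: S(0,0) = 0.9600
  k=1: S(1,0) = 1.0061; S(1,1) = 0.9160
  k=2: S(2,0) = 1.0545; S(2,1) = 0.9600; S(2,2) = 0.8740
Terminal payoffs V(N, i) = max(K - S_T, 0):
  V(2,0) = 0.000000; V(2,1) = 0.010000; V(2,2) = 0.096022
Backward induction: V(k, i) = exp(-r*dt) * [p * V(k+1, i) + (1-p) * V(k+1, i+1)].
  V(1,0) = exp(-r*dt) * [p*0.000000 + (1-p)*0.010000] = 0.004922
  V(1,1) = exp(-r*dt) * [p*0.010000 + (1-p)*0.096022] = 0.052325
  V(0,0) = exp(-r*dt) * [p*0.004922 + (1-p)*0.052325] = 0.028247

Answer: Price = V(0,0) = 0.0282


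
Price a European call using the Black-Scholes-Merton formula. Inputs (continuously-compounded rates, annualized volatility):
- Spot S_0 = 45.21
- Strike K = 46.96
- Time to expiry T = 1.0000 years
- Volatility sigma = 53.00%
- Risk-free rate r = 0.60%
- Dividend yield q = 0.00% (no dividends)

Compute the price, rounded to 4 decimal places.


d1 = (ln(S/K) + (r - q + 0.5*sigma^2) * T) / (sigma * sqrt(T)) = 0.20466439
d2 = d1 - sigma * sqrt(T) = -0.32533561
exp(-rT) = 0.99401796; exp(-qT) = 1.00000000
C = S_0 * exp(-qT) * N(d1) - K * exp(-rT) * N(d2)
N(d1) = 0.58108283; N(d2) = 0.37246354
C = 45.2100 * 1.00000000 * 0.58108283 - 46.9600 * 0.99401796 * 0.37246354 = 8.8845

Answer: Price = 8.8845


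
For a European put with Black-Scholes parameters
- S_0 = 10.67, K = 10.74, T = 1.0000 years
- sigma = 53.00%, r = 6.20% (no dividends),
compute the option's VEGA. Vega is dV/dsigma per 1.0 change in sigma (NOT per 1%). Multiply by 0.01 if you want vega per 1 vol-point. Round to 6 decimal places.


d1 = 0.3696433514; d2 = -0.1603566486
phi(d1) = 0.3725974604; exp(-qT) = 1.0000000000; exp(-rT) = 0.9398828868
Vega = S * exp(-qT) * phi(d1) * sqrt(T) = 10.6700 * 1.0000000000 * 0.3725974604 * 1.0000000000 = 3.975615

Answer: Vega = 3.975615


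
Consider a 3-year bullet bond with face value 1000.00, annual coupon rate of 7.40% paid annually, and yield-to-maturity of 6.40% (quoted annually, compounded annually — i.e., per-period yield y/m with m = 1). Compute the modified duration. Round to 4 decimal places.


Coupon per period c = face * coupon_rate / m = 74.000000
Periods per year m = 1; per-period yield y/m = 0.064000
Number of cashflows N = 3
Cashflows (t years, CF_t, discount factor 1/(1+y/m)^(m*t), PV):
  t = 1.0000: CF_t = 74.000000, DF = 0.939850, PV = 69.548872
  t = 2.0000: CF_t = 74.000000, DF = 0.883317, PV = 65.365481
  t = 3.0000: CF_t = 1074.000000, DF = 0.830185, PV = 891.619170
Price P = sum_t PV_t = 1026.533524
First compute Macaulay numerator sum_t t * PV_t:
  t * PV_t at t = 1.0000: 69.548872
  t * PV_t at t = 2.0000: 130.730963
  t * PV_t at t = 3.0000: 2674.857511
Macaulay duration D = 2875.137346 / 1026.533524 = 2.800822
Modified duration = D / (1 + y/m) = 2.800822 / (1 + 0.064000) = 2.632351

Answer: Modified duration = 2.6324


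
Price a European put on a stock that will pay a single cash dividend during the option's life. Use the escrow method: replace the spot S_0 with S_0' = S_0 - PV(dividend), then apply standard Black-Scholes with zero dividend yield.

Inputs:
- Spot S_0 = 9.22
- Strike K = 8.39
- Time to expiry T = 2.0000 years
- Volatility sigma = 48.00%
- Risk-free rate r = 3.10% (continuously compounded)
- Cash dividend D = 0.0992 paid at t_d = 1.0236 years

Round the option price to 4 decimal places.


PV(D) = D * exp(-r * t_d) = 0.0992 * 0.96876656 = 0.09610164
S_0' = S_0 - PV(D) = 9.2200 - 0.09610164 = 9.12389836
d1 = (ln(S_0'/K) + (r + sigma^2/2)*T) / (sigma*sqrt(T)) = 0.55427838
d2 = d1 - sigma*sqrt(T) = -0.12454413
exp(-rT) = 0.93988289
N(-d1) = 0.28969417; N(-d2) = 0.54955777
P = K * exp(-rT) * N(-d2) - S_0' * N(-d1) = 8.3900 * 0.93988289 * 0.54955777 - 9.12389836 * 0.28969417 = 1.6905

Answer: Price = 1.6905


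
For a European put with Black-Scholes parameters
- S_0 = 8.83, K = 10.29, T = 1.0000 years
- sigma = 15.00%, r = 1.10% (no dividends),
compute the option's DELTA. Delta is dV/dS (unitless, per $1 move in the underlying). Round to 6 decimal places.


Answer: Delta = -0.808337

Derivation:
d1 = -0.8717835682; d2 = -1.0217835682
phi(d1) = 0.2728203312; exp(-qT) = 1.0000000000; exp(-rT) = 0.9890602788
N(-d1) = 0.8083367698
Delta = -exp(-qT) * N(-d1) = -1.0000000000 * 0.8083367698 = -0.808337


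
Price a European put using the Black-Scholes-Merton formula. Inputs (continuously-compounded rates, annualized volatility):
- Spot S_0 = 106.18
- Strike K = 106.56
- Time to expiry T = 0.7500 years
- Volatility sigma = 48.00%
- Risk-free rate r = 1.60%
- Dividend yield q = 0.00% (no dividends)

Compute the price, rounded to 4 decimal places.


d1 = (ln(S/K) + (r - q + 0.5*sigma^2) * T) / (sigma * sqrt(T)) = 0.22811966
d2 = d1 - sigma * sqrt(T) = -0.18757254
exp(-rT) = 0.98807171; exp(-qT) = 1.00000000
P = K * exp(-rT) * N(-d2) - S_0 * exp(-qT) * N(-d1)
N(-d1) = 0.40977661; N(-d2) = 0.57439412
P = 106.5600 * 0.98807171 * 0.57439412 - 106.1800 * 1.00000000 * 0.40977661 = 16.9673

Answer: Price = 16.9673


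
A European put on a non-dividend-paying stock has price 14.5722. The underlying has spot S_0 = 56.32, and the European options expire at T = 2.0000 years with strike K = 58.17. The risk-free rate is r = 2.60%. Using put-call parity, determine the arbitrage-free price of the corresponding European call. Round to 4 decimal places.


Answer: Call price = 15.6697

Derivation:
Put-call parity: C - P = S_0 * exp(-qT) - K * exp(-rT).
S_0 * exp(-qT) = 56.3200 * 1.00000000 = 56.32000000
K * exp(-rT) = 58.1700 * 0.94932887 = 55.22246018
C = P + S*exp(-qT) - K*exp(-rT)
C = 14.5722 + 56.32000000 - 55.22246018 = 15.6697


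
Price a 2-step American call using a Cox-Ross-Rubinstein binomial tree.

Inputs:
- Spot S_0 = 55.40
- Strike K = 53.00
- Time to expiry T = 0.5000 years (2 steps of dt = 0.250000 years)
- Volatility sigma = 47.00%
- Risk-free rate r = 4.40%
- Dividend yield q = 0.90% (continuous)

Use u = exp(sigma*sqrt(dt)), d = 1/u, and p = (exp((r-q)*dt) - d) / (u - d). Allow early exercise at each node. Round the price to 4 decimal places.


Answer: Price = V(0,0) = 8.5451

Derivation:
dt = T/N = 0.250000
u = exp(sigma*sqrt(dt)) = 1.264909; d = 1/u = 0.790571
p = (exp((r-q)*dt) - d) / (u - d) = 0.460047
Discount per step: exp(-r*dt) = 0.989060
Stock lattice S(k, i) with i counting down-moves:
  k=0: S(0,0) = 55.4000
  k=1: S(1,0) = 70.0759; S(1,1) = 43.7976
  k=2: S(2,0) = 88.6397; S(2,1) = 55.4000; S(2,2) = 34.6251
Terminal payoffs V(N, i) = max(S_T - K, 0):
  V(2,0) = 35.639678; V(2,1) = 2.400000; V(2,2) = 0.000000
Backward induction: V(k, i) = exp(-r*dt) * [p * V(k+1, i) + (1-p) * V(k+1, i+1)]; then take max(V_cont, immediate exercise) for American.
  V(1,0) = exp(-r*dt) * [p*35.639678 + (1-p)*2.400000] = 17.498257; exercise = 17.075946; V(1,0) = max -> 17.498257
  V(1,1) = exp(-r*dt) * [p*2.400000 + (1-p)*0.000000] = 1.092033; exercise = 0.000000; V(1,1) = max -> 1.092033
  V(0,0) = exp(-r*dt) * [p*17.498257 + (1-p)*1.092033] = 8.545145; exercise = 2.400000; V(0,0) = max -> 8.545145


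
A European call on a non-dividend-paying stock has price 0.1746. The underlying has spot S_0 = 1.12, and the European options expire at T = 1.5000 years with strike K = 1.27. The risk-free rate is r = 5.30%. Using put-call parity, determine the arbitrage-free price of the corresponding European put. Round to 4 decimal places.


Put-call parity: C - P = S_0 * exp(-qT) - K * exp(-rT).
S_0 * exp(-qT) = 1.1200 * 1.00000000 = 1.12000000
K * exp(-rT) = 1.2700 * 0.92357802 = 1.17294409
P = C - S*exp(-qT) + K*exp(-rT)
P = 0.1746 - 1.12000000 + 1.17294409 = 0.2275

Answer: Put price = 0.2275


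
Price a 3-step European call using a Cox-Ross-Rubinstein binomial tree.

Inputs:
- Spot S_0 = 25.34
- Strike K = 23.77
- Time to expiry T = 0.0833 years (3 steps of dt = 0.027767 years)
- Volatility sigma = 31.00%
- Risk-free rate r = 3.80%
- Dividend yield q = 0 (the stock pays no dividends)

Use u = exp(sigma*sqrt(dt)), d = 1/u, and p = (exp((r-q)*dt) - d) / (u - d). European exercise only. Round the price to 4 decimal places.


Answer: Price = V(0,0) = 1.9070

Derivation:
dt = T/N = 0.027767
u = exp(sigma*sqrt(dt)) = 1.053014; d = 1/u = 0.949655
p = (exp((r-q)*dt) - d) / (u - d) = 0.497303
Discount per step: exp(-r*dt) = 0.998945
Stock lattice S(k, i) with i counting down-moves:
  k=0: S(0,0) = 25.3400
  k=1: S(1,0) = 26.6834; S(1,1) = 24.0643
  k=2: S(2,0) = 28.0980; S(2,1) = 25.3400; S(2,2) = 22.8528
  k=3: S(3,0) = 29.5875; S(3,1) = 26.6834; S(3,2) = 24.0643; S(3,3) = 21.7022
Terminal payoffs V(N, i) = max(S_T - K, 0):
  V(3,0) = 5.817535; V(3,1) = 2.913370; V(3,2) = 0.294262; V(3,3) = 0.000000
Backward induction: V(k, i) = exp(-r*dt) * [p * V(k+1, i) + (1-p) * V(k+1, i+1)].
  V(2,0) = exp(-r*dt) * [p*5.817535 + (1-p)*2.913370] = 4.353023
  V(2,1) = exp(-r*dt) * [p*2.913370 + (1-p)*0.294262] = 1.595067
  V(2,2) = exp(-r*dt) * [p*0.294262 + (1-p)*0.000000] = 0.146183
  V(1,0) = exp(-r*dt) * [p*4.353023 + (1-p)*1.595067] = 2.963478
  V(1,1) = exp(-r*dt) * [p*1.595067 + (1-p)*0.146183] = 0.865803
  V(0,0) = exp(-r*dt) * [p*2.963478 + (1-p)*0.865803] = 1.906969


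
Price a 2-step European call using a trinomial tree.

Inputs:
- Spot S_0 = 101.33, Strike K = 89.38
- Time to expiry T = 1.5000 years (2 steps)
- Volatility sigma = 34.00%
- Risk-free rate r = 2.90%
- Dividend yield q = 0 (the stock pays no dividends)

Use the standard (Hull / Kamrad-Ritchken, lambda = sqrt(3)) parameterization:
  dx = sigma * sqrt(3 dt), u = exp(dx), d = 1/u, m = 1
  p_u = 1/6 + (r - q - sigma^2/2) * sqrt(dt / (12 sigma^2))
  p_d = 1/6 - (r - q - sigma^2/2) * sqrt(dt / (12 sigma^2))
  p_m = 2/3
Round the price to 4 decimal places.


Answer: Price = V(0,0) = 24.3342

Derivation:
dt = T/N = 0.750000; dx = sigma*sqrt(3*dt) = 0.510000
u = exp(dx) = 1.665291; d = 1/u = 0.600496
p_u = 0.145490, p_m = 0.666667, p_d = 0.187843
Discount per step: exp(-r*dt) = 0.978485
Stock lattice S(k, j) with j the centered position index:
  k=0: S(0,+0) = 101.3300
  k=1: S(1,-1) = 60.8482; S(1,+0) = 101.3300; S(1,+1) = 168.7440
  k=2: S(2,-2) = 36.5391; S(2,-1) = 60.8482; S(2,+0) = 101.3300; S(2,+1) = 168.7440; S(2,+2) = 281.0078
Terminal payoffs V(N, j) = max(S_T - K, 0):
  V(2,-2) = 0.000000; V(2,-1) = 0.000000; V(2,+0) = 11.950000; V(2,+1) = 79.363957; V(2,+2) = 191.627825
Backward induction: V(k, j) = exp(-r*dt) * [p_u * V(k+1, j+1) + p_m * V(k+1, j) + p_d * V(k+1, j-1)]
  V(1,-1) = exp(-r*dt) * [p_u*11.950000 + p_m*0.000000 + p_d*0.000000] = 1.701201
  V(1,+0) = exp(-r*dt) * [p_u*79.363957 + p_m*11.950000 + p_d*0.000000] = 19.093511
  V(1,+1) = exp(-r*dt) * [p_u*191.627825 + p_m*79.363957 + p_d*11.950000] = 81.247509
  V(0,+0) = exp(-r*dt) * [p_u*81.247509 + p_m*19.093511 + p_d*1.701201] = 24.334216


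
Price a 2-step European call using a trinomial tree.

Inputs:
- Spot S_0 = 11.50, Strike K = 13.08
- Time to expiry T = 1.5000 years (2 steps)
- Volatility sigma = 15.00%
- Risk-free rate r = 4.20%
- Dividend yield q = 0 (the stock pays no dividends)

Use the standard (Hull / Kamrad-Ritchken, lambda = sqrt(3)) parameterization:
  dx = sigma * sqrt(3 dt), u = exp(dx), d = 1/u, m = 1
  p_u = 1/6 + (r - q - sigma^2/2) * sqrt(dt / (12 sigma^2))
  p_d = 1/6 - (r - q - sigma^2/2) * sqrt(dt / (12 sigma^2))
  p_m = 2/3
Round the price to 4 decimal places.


dt = T/N = 0.750000; dx = sigma*sqrt(3*dt) = 0.225000
u = exp(dx) = 1.252323; d = 1/u = 0.798516
p_u = 0.217917, p_m = 0.666667, p_d = 0.115417
Discount per step: exp(-r*dt) = 0.968991
Stock lattice S(k, j) with j the centered position index:
  k=0: S(0,+0) = 11.5000
  k=1: S(1,-1) = 9.1829; S(1,+0) = 11.5000; S(1,+1) = 14.4017
  k=2: S(2,-2) = 7.3327; S(2,-1) = 9.1829; S(2,+0) = 11.5000; S(2,+1) = 14.4017; S(2,+2) = 18.0356
Terminal payoffs V(N, j) = max(S_T - K, 0):
  V(2,-2) = 0.000000; V(2,-1) = 0.000000; V(2,+0) = 0.000000; V(2,+1) = 1.321711; V(2,+2) = 4.955590
Backward induction: V(k, j) = exp(-r*dt) * [p_u * V(k+1, j+1) + p_m * V(k+1, j) + p_d * V(k+1, j-1)]
  V(1,-1) = exp(-r*dt) * [p_u*0.000000 + p_m*0.000000 + p_d*0.000000] = 0.000000
  V(1,+0) = exp(-r*dt) * [p_u*1.321711 + p_m*0.000000 + p_d*0.000000] = 0.279092
  V(1,+1) = exp(-r*dt) * [p_u*4.955590 + p_m*1.321711 + p_d*0.000000] = 1.900236
  V(0,+0) = exp(-r*dt) * [p_u*1.900236 + p_m*0.279092 + p_d*0.000000] = 0.581544

Answer: Price = V(0,0) = 0.5815


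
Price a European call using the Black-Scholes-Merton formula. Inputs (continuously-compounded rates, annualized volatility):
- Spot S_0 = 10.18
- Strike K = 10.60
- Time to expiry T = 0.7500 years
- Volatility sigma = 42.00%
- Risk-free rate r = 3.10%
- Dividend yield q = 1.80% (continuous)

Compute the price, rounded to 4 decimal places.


Answer: Price = 1.3207

Derivation:
d1 = (ln(S/K) + (r - q + 0.5*sigma^2) * T) / (sigma * sqrt(T)) = 0.09751999
d2 = d1 - sigma * sqrt(T) = -0.26621068
exp(-rT) = 0.97701820; exp(-qT) = 0.98659072
C = S_0 * exp(-qT) * N(d1) - K * exp(-rT) * N(d2)
N(d1) = 0.53884327; N(d2) = 0.39503848
C = 10.1800 * 0.98659072 * 0.53884327 - 10.6000 * 0.97701820 * 0.39503848 = 1.3207


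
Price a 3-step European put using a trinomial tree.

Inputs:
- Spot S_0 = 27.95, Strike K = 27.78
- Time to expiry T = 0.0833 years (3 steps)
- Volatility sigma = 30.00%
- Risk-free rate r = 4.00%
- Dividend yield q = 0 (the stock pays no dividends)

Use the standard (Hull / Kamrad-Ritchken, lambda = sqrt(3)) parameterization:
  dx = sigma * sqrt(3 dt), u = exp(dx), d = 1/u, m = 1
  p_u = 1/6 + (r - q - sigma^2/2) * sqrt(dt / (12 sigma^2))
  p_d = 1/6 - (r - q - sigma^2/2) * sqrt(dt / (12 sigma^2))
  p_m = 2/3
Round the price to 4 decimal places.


Answer: Price = V(0,0) = 0.7761

Derivation:
dt = T/N = 0.027767; dx = sigma*sqrt(3*dt) = 0.086585
u = exp(dx) = 1.090444; d = 1/u = 0.917057
p_u = 0.165865, p_m = 0.666667, p_d = 0.167468
Discount per step: exp(-r*dt) = 0.998890
Stock lattice S(k, j) with j the centered position index:
  k=0: S(0,+0) = 27.9500
  k=1: S(1,-1) = 25.6318; S(1,+0) = 27.9500; S(1,+1) = 30.4779
  k=2: S(2,-2) = 23.5058; S(2,-1) = 25.6318; S(2,+0) = 27.9500; S(2,+1) = 30.4779; S(2,+2) = 33.2345
  k=3: S(3,-3) = 21.5562; S(3,-2) = 23.5058; S(3,-1) = 25.6318; S(3,+0) = 27.9500; S(3,+1) = 30.4779; S(3,+2) = 33.2345; S(3,+3) = 36.2403
Terminal payoffs V(N, j) = max(K - S_T, 0):
  V(3,-3) = 6.223842; V(3,-2) = 4.274210; V(3,-1) = 2.148246; V(3,+0) = 0.000000; V(3,+1) = 0.000000; V(3,+2) = 0.000000; V(3,+3) = 0.000000
Backward induction: V(k, j) = exp(-r*dt) * [p_u * V(k+1, j+1) + p_m * V(k+1, j) + p_d * V(k+1, j-1)]
  V(2,-2) = exp(-r*dt) * [p_u*2.148246 + p_m*4.274210 + p_d*6.223842] = 4.243373
  V(2,-1) = exp(-r*dt) * [p_u*0.000000 + p_m*2.148246 + p_d*4.274210] = 2.145575
  V(2,+0) = exp(-r*dt) * [p_u*0.000000 + p_m*0.000000 + p_d*2.148246] = 0.359364
  V(2,+1) = exp(-r*dt) * [p_u*0.000000 + p_m*0.000000 + p_d*0.000000] = 0.000000
  V(2,+2) = exp(-r*dt) * [p_u*0.000000 + p_m*0.000000 + p_d*0.000000] = 0.000000
  V(1,-1) = exp(-r*dt) * [p_u*0.359364 + p_m*2.145575 + p_d*4.243373] = 2.198177
  V(1,+0) = exp(-r*dt) * [p_u*0.000000 + p_m*0.359364 + p_d*2.145575] = 0.598227
  V(1,+1) = exp(-r*dt) * [p_u*0.000000 + p_m*0.000000 + p_d*0.359364] = 0.060115
  V(0,+0) = exp(-r*dt) * [p_u*0.060115 + p_m*0.598227 + p_d*2.198177] = 0.776052


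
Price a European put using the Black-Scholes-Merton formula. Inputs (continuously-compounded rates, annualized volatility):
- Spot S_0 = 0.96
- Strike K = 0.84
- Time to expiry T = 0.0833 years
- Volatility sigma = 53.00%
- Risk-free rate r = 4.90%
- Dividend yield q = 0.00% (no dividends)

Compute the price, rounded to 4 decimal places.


d1 = (ln(S/K) + (r - q + 0.5*sigma^2) * T) / (sigma * sqrt(T)) = 0.97610834
d2 = d1 - sigma * sqrt(T) = 0.82314112
exp(-rT) = 0.99592662; exp(-qT) = 1.00000000
P = K * exp(-rT) * N(-d2) - S_0 * exp(-qT) * N(-d1)
N(-d1) = 0.16450539; N(-d2) = 0.20521387
P = 0.8400 * 0.99592662 * 0.20521387 - 0.9600 * 1.00000000 * 0.16450539 = 0.0138

Answer: Price = 0.0138


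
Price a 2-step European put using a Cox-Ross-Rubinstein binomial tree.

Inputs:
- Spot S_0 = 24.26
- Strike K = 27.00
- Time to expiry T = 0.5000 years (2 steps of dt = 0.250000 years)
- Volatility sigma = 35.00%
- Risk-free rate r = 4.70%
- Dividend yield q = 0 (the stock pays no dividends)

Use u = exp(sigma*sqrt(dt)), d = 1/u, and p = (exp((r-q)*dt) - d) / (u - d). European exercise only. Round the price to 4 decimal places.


dt = T/N = 0.250000
u = exp(sigma*sqrt(dt)) = 1.191246; d = 1/u = 0.839457
p = (exp((r-q)*dt) - d) / (u - d) = 0.489959
Discount per step: exp(-r*dt) = 0.988319
Stock lattice S(k, i) with i counting down-moves:
  k=0: S(0,0) = 24.2600
  k=1: S(1,0) = 28.8996; S(1,1) = 20.3652
  k=2: S(2,0) = 34.4266; S(2,1) = 24.2600; S(2,2) = 17.0957
Terminal payoffs V(N, i) = max(K - S_T, 0):
  V(2,0) = 0.000000; V(2,1) = 2.740000; V(2,2) = 9.904267
Backward induction: V(k, i) = exp(-r*dt) * [p * V(k+1, i) + (1-p) * V(k+1, i+1)].
  V(1,0) = exp(-r*dt) * [p*0.000000 + (1-p)*2.740000] = 1.381188
  V(1,1) = exp(-r*dt) * [p*2.740000 + (1-p)*9.904267] = 6.319379
  V(0,0) = exp(-r*dt) * [p*1.381188 + (1-p)*6.319379] = 3.854313

Answer: Price = V(0,0) = 3.8543


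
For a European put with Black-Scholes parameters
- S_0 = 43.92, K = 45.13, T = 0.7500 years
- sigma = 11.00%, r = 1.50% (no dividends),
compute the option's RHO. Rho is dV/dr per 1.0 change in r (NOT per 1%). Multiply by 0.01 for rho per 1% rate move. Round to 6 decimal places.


Answer: Rho = -19.580899

Derivation:
d1 = -0.1195631170; d2 = -0.2148259114
phi(d1) = 0.3961009394; exp(-qT) = 1.0000000000; exp(-rT) = 0.9888130446
N(-d2) = 0.5850484750
Rho = -K*T*exp(-rT)*N(-d2) = -45.1300 * 0.7500 * 0.9888130446 * 0.5850484750 = -19.580899


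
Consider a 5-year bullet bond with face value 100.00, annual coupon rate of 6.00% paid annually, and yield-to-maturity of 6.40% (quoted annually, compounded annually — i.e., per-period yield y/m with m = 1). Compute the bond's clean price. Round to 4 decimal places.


Coupon per period c = face * coupon_rate / m = 6.000000
Periods per year m = 1; per-period yield y/m = 0.064000
Number of cashflows N = 5
Cashflows (t years, CF_t, discount factor 1/(1+y/m)^(m*t), PV):
  t = 1.0000: CF_t = 6.000000, DF = 0.939850, PV = 5.639098
  t = 2.0000: CF_t = 6.000000, DF = 0.883317, PV = 5.299904
  t = 3.0000: CF_t = 6.000000, DF = 0.830185, PV = 4.981113
  t = 4.0000: CF_t = 6.000000, DF = 0.780249, PV = 4.681497
  t = 5.0000: CF_t = 106.000000, DF = 0.733317, PV = 77.731621
Price P = sum_t PV_t = 98.333232

Answer: Price = 98.3332


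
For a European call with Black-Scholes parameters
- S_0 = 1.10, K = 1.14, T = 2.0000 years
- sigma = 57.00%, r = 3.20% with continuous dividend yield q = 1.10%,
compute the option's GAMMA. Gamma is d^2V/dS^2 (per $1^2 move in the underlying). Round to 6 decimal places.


d1 = 0.4108438239; d2 = -0.3952579067
phi(d1) = 0.3666546592; exp(-qT) = 0.9782402351; exp(-rT) = 0.9380049995
Gamma = exp(-qT) * phi(d1) / (S * sigma * sqrt(T)) = 0.9782402351 * 0.3666546592 / (1.1000 * 0.5700 * 1.4142135624) = 0.404502

Answer: Gamma = 0.404502


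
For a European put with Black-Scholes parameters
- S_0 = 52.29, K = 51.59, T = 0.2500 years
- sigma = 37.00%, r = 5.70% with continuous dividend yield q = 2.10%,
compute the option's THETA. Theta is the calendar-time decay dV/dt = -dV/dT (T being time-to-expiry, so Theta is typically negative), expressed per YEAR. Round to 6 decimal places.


d1 = 0.2139988808; d2 = 0.0289988808
phi(d1) = 0.3899111861; exp(-qT) = 0.9947637572; exp(-rT) = 0.9858510507
Theta = -S*exp(-qT)*phi(d1)*sigma/(2*sqrt(T)) + r*K*exp(-rT)*N(-d2) - q*S*exp(-qT)*N(-d1)
N(-d1) = 0.4152739650; N(-d2) = 0.4884327416; sqrt(T) = 0.5000000000
Term 1 = -52.2900 * 0.9947637572 * 0.3899111861 * 0.3700 / (2 * 0.5000000000) = -7.5042278958
Term 2 = 0.0570 * 51.5900 * 0.9858510507 * 0.4884327416 = 1.4159778374
Term 3 = -0.0210 * 52.2900 * 0.9947637572 * 0.4152739650 = -0.4536204186
Theta = -7.5042278958 + (1.4159778374) + (-0.4536204186) = -6.541870

Answer: Theta = -6.541870


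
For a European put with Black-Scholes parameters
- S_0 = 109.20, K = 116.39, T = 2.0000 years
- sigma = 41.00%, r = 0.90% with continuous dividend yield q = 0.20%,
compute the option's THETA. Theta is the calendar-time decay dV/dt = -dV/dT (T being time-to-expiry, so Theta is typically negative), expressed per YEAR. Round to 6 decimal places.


Answer: Theta = -5.586229

Derivation:
d1 = 0.2040855772; d2 = -0.3757419834
phi(d1) = 0.3907200365; exp(-qT) = 0.9960079893; exp(-rT) = 0.9821610324
Theta = -S*exp(-qT)*phi(d1)*sigma/(2*sqrt(T)) + r*K*exp(-rT)*N(-d2) - q*S*exp(-qT)*N(-d1)
N(-d1) = 0.4191433124; N(-d2) = 0.6464456386; sqrt(T) = 1.4142135624
Term 1 = -109.2000 * 0.9960079893 * 0.3907200365 * 0.4100 / (2 * 1.4142135624) = -6.1601318312
Term 2 = 0.0090 * 116.3900 * 0.9821610324 * 0.6464456386 = 0.6650784664
Term 3 = -0.0020 * 109.2000 * 0.9960079893 * 0.4191433124 = -0.0911754672
Theta = -6.1601318312 + (0.6650784664) + (-0.0911754672) = -5.586229


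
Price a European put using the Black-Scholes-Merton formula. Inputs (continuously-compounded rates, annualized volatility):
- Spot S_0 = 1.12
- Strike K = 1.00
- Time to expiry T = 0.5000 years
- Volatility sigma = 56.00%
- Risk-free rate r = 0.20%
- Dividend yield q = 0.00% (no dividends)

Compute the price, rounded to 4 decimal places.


d1 = (ln(S/K) + (r - q + 0.5*sigma^2) * T) / (sigma * sqrt(T)) = 0.48671343
d2 = d1 - sigma * sqrt(T) = 0.09073363
exp(-rT) = 0.99900050; exp(-qT) = 1.00000000
P = K * exp(-rT) * N(-d2) - S_0 * exp(-qT) * N(-d1)
N(-d1) = 0.31323071; N(-d2) = 0.46385212
P = 1.0000 * 0.99900050 * 0.46385212 - 1.1200 * 1.00000000 * 0.31323071 = 0.1126

Answer: Price = 0.1126


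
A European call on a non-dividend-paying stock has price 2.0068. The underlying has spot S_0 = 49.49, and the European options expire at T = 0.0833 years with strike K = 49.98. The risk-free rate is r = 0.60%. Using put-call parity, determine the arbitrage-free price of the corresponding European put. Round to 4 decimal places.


Put-call parity: C - P = S_0 * exp(-qT) - K * exp(-rT).
S_0 * exp(-qT) = 49.4900 * 1.00000000 = 49.49000000
K * exp(-rT) = 49.9800 * 0.99950032 = 49.95502624
P = C - S*exp(-qT) + K*exp(-rT)
P = 2.0068 - 49.49000000 + 49.95502624 = 2.4718

Answer: Put price = 2.4718


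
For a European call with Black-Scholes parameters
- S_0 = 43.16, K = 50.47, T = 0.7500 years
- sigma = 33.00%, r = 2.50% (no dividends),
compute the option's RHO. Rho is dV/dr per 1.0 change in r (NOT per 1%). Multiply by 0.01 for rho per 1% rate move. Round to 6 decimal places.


Answer: Rho = 9.883982

Derivation:
d1 = -0.3389831975; d2 = -0.6247715807
phi(d1) = 0.3766671634; exp(-qT) = 1.0000000000; exp(-rT) = 0.9814246877
N(d2) = 0.2660604927
Rho = K*T*exp(-rT)*N(d2) = 50.4700 * 0.7500 * 0.9814246877 * 0.2660604927 = 9.883982


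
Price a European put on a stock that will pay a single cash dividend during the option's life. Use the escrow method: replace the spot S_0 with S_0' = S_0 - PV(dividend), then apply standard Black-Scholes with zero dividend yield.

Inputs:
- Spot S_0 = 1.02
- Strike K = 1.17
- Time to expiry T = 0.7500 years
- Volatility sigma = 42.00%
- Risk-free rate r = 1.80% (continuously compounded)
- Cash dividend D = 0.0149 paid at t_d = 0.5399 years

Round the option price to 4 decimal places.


Answer: Price = 0.2413

Derivation:
PV(D) = D * exp(-r * t_d) = 0.0149 * 0.99032887 = 0.01475590
S_0' = S_0 - PV(D) = 1.0200 - 0.01475590 = 1.00524410
d1 = (ln(S_0'/K) + (r + sigma^2/2)*T) / (sigma*sqrt(T)) = -0.19828779
d2 = d1 - sigma*sqrt(T) = -0.56201846
exp(-rT) = 0.98659072
N(-d1) = 0.57859005; N(-d2) = 0.71294828
P = K * exp(-rT) * N(-d2) - S_0' * N(-d1) = 1.1700 * 0.98659072 * 0.71294828 - 1.00524410 * 0.57859005 = 0.2413


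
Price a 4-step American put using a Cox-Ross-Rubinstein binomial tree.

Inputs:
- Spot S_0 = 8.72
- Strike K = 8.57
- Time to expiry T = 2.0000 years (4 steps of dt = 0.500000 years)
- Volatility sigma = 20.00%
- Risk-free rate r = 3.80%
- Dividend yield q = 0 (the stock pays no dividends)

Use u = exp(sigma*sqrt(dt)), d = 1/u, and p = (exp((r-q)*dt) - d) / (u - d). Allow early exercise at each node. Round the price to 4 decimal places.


Answer: Price = V(0,0) = 0.6408

Derivation:
dt = T/N = 0.500000
u = exp(sigma*sqrt(dt)) = 1.151910; d = 1/u = 0.868123
p = (exp((r-q)*dt) - d) / (u - d) = 0.532295
Discount per step: exp(-r*dt) = 0.981179
Stock lattice S(k, i) with i counting down-moves:
  k=0: S(0,0) = 8.7200
  k=1: S(1,0) = 10.0447; S(1,1) = 7.5700
  k=2: S(2,0) = 11.5705; S(2,1) = 8.7200; S(2,2) = 6.5717
  k=3: S(3,0) = 13.3282; S(3,1) = 10.0447; S(3,2) = 7.5700; S(3,3) = 5.7051
  k=4: S(4,0) = 15.3529; S(4,1) = 11.5705; S(4,2) = 8.7200; S(4,3) = 6.5717; S(4,4) = 4.9527
Terminal payoffs V(N, i) = max(K - S_T, 0):
  V(4,0) = 0.000000; V(4,1) = 0.000000; V(4,2) = 0.000000; V(4,3) = 1.998274; V(4,4) = 3.617295
Backward induction: V(k, i) = exp(-r*dt) * [p * V(k+1, i) + (1-p) * V(k+1, i+1)]; then take max(V_cont, immediate exercise) for American.
  V(3,0) = exp(-r*dt) * [p*0.000000 + (1-p)*0.000000] = 0.000000; exercise = 0.000000; V(3,0) = max -> 0.000000
  V(3,1) = exp(-r*dt) * [p*0.000000 + (1-p)*0.000000] = 0.000000; exercise = 0.000000; V(3,1) = max -> 0.000000
  V(3,2) = exp(-r*dt) * [p*0.000000 + (1-p)*1.998274] = 0.917012; exercise = 0.999964; V(3,2) = max -> 0.999964
  V(3,3) = exp(-r*dt) * [p*1.998274 + (1-p)*3.617295] = 2.703638; exercise = 2.864930; V(3,3) = max -> 2.864930
  V(2,0) = exp(-r*dt) * [p*0.000000 + (1-p)*0.000000] = 0.000000; exercise = 0.000000; V(2,0) = max -> 0.000000
  V(2,1) = exp(-r*dt) * [p*0.000000 + (1-p)*0.999964] = 0.458885; exercise = 0.000000; V(2,1) = max -> 0.458885
  V(2,2) = exp(-r*dt) * [p*0.999964 + (1-p)*2.864930] = 1.836981; exercise = 1.998274; V(2,2) = max -> 1.998274
  V(1,0) = exp(-r*dt) * [p*0.000000 + (1-p)*0.458885] = 0.210584; exercise = 0.000000; V(1,0) = max -> 0.210584
  V(1,1) = exp(-r*dt) * [p*0.458885 + (1-p)*1.998274] = 1.156678; exercise = 0.999964; V(1,1) = max -> 1.156678
  V(0,0) = exp(-r*dt) * [p*0.210584 + (1-p)*1.156678] = 0.640785; exercise = 0.000000; V(0,0) = max -> 0.640785


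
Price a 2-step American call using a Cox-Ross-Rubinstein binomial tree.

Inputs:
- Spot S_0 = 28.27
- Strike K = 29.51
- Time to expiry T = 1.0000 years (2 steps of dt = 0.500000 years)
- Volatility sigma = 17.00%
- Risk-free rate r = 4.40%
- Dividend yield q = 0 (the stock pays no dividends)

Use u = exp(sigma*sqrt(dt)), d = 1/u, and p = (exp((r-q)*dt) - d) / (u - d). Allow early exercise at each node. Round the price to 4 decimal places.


dt = T/N = 0.500000
u = exp(sigma*sqrt(dt)) = 1.127732; d = 1/u = 0.886736
p = (exp((r-q)*dt) - d) / (u - d) = 0.562284
Discount per step: exp(-r*dt) = 0.978240
Stock lattice S(k, i) with i counting down-moves:
  k=0: S(0,0) = 28.2700
  k=1: S(1,0) = 31.8810; S(1,1) = 25.0680
  k=2: S(2,0) = 35.9532; S(2,1) = 28.2700; S(2,2) = 22.2287
Terminal payoffs V(N, i) = max(S_T - K, 0):
  V(2,0) = 6.443178; V(2,1) = 0.000000; V(2,2) = 0.000000
Backward induction: V(k, i) = exp(-r*dt) * [p * V(k+1, i) + (1-p) * V(k+1, i+1)]; then take max(V_cont, immediate exercise) for American.
  V(1,0) = exp(-r*dt) * [p*6.443178 + (1-p)*0.000000] = 3.544060; exercise = 2.370971; V(1,0) = max -> 3.544060
  V(1,1) = exp(-r*dt) * [p*0.000000 + (1-p)*0.000000] = 0.000000; exercise = 0.000000; V(1,1) = max -> 0.000000
  V(0,0) = exp(-r*dt) * [p*3.544060 + (1-p)*0.000000] = 1.949405; exercise = 0.000000; V(0,0) = max -> 1.949405

Answer: Price = V(0,0) = 1.9494


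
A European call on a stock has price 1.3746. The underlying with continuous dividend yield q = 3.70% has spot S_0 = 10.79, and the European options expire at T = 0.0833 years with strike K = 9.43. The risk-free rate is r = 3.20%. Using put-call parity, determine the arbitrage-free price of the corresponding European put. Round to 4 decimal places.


Answer: Put price = 0.0227

Derivation:
Put-call parity: C - P = S_0 * exp(-qT) - K * exp(-rT).
S_0 * exp(-qT) = 10.7900 * 0.99692264 = 10.75679534
K * exp(-rT) = 9.4300 * 0.99733795 = 9.40489686
P = C - S*exp(-qT) + K*exp(-rT)
P = 1.3746 - 10.75679534 + 9.40489686 = 0.0227


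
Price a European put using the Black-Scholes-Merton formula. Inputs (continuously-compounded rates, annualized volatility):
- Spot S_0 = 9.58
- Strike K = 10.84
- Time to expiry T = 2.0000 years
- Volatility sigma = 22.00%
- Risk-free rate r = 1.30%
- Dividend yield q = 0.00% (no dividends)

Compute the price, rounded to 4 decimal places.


Answer: Price = 1.7961

Derivation:
d1 = (ln(S/K) + (r - q + 0.5*sigma^2) * T) / (sigma * sqrt(T)) = -0.15802359
d2 = d1 - sigma * sqrt(T) = -0.46915058
exp(-rT) = 0.97433509; exp(-qT) = 1.00000000
P = K * exp(-rT) * N(-d2) - S_0 * exp(-qT) * N(-d1)
N(-d1) = 0.56278090; N(-d2) = 0.68051900
P = 10.8400 * 0.97433509 * 0.68051900 - 9.5800 * 1.00000000 * 0.56278090 = 1.7961


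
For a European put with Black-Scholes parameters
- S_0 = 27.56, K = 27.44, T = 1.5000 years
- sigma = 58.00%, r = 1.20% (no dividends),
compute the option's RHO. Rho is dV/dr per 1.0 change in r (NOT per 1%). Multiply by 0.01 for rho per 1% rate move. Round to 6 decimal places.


d1 = 0.3866584925; d2 = -0.3236935329
phi(d1) = 0.3702077560; exp(-qT) = 1.0000000000; exp(-rT) = 0.9821610324
N(-d2) = 0.6269149663
Rho = -K*T*exp(-rT)*N(-d2) = -27.4400 * 1.5000 * 0.9821610324 * 0.6269149663 = -25.343507

Answer: Rho = -25.343507


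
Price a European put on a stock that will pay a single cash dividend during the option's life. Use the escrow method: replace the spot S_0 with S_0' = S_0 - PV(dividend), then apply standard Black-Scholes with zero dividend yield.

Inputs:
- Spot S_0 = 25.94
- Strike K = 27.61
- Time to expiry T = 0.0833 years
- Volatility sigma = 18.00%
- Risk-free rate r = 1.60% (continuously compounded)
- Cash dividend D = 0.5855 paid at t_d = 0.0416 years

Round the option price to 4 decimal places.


PV(D) = D * exp(-r * t_d) = 0.5855 * 0.99933462 = 0.58511042
S_0' = S_0 - PV(D) = 25.9400 - 0.58511042 = 25.35488958
d1 = (ln(S_0'/K) + (r + sigma^2/2)*T) / (sigma*sqrt(T)) = -1.58849616
d2 = d1 - sigma*sqrt(T) = -1.64044729
exp(-rT) = 0.99866809
N(-d1) = 0.94391291; N(-d2) = 0.94954390
P = K * exp(-rT) * N(-d2) - S_0' * N(-d1) = 27.6100 * 0.99866809 * 0.94954390 - 25.35488958 * 0.94391291 = 2.2492

Answer: Price = 2.2492


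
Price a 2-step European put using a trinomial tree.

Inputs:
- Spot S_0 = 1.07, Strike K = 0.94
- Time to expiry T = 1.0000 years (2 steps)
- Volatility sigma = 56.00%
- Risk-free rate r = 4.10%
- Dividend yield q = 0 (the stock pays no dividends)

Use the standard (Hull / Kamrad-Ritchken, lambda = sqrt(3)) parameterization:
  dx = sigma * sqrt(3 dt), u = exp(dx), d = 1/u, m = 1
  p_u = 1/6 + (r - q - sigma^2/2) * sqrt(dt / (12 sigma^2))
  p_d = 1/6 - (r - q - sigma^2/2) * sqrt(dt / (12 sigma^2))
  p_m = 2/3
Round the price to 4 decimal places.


dt = T/N = 0.500000; dx = sigma*sqrt(3*dt) = 0.685857
u = exp(dx) = 1.985473; d = 1/u = 0.503658
p_u = 0.124457, p_m = 0.666667, p_d = 0.208877
Discount per step: exp(-r*dt) = 0.979709
Stock lattice S(k, j) with j the centered position index:
  k=0: S(0,+0) = 1.0700
  k=1: S(1,-1) = 0.5389; S(1,+0) = 1.0700; S(1,+1) = 2.1245
  k=2: S(2,-2) = 0.2714; S(2,-1) = 0.5389; S(2,+0) = 1.0700; S(2,+1) = 2.1245; S(2,+2) = 4.2180
Terminal payoffs V(N, j) = max(K - S_T, 0):
  V(2,-2) = 0.668571; V(2,-1) = 0.401086; V(2,+0) = 0.000000; V(2,+1) = 0.000000; V(2,+2) = 0.000000
Backward induction: V(k, j) = exp(-r*dt) * [p_u * V(k+1, j+1) + p_m * V(k+1, j) + p_d * V(k+1, j-1)]
  V(1,-1) = exp(-r*dt) * [p_u*0.000000 + p_m*0.401086 + p_d*0.668571] = 0.398780
  V(1,+0) = exp(-r*dt) * [p_u*0.000000 + p_m*0.000000 + p_d*0.401086] = 0.082077
  V(1,+1) = exp(-r*dt) * [p_u*0.000000 + p_m*0.000000 + p_d*0.000000] = 0.000000
  V(0,+0) = exp(-r*dt) * [p_u*0.000000 + p_m*0.082077 + p_d*0.398780] = 0.135214

Answer: Price = V(0,0) = 0.1352


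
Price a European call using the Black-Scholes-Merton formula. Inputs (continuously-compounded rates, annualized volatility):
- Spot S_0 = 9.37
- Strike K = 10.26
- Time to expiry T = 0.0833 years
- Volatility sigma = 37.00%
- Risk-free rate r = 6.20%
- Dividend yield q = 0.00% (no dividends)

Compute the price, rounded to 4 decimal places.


Answer: Price = 0.1251

Derivation:
d1 = (ln(S/K) + (r - q + 0.5*sigma^2) * T) / (sigma * sqrt(T)) = -0.74795794
d2 = d1 - sigma * sqrt(T) = -0.85474638
exp(-rT) = 0.99484871; exp(-qT) = 1.00000000
C = S_0 * exp(-qT) * N(d1) - K * exp(-rT) * N(d2)
N(d1) = 0.22724276; N(d2) = 0.19634579
C = 9.3700 * 1.00000000 * 0.22724276 - 10.2600 * 0.99484871 * 0.19634579 = 0.1251


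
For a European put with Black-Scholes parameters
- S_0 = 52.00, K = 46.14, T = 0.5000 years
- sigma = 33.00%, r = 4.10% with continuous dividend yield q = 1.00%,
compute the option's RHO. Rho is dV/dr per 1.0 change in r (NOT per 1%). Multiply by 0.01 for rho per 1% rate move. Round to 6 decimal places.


d1 = 0.6954865133; d2 = 0.4621412755
phi(d1) = 0.3132388507; exp(-qT) = 0.9950124792; exp(-rT) = 0.9797086965
N(-d2) = 0.3219900062
Rho = -K*T*exp(-rT)*N(-d2) = -46.1400 * 0.5000 * 0.9797086965 * 0.3219900062 = -7.277579

Answer: Rho = -7.277579


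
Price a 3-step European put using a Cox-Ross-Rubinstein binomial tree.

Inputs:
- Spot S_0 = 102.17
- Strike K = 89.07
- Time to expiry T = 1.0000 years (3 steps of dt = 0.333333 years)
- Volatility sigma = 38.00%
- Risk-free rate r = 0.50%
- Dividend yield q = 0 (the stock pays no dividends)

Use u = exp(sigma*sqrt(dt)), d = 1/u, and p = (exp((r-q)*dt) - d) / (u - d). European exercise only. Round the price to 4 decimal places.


dt = T/N = 0.333333
u = exp(sigma*sqrt(dt)) = 1.245321; d = 1/u = 0.803006
p = (exp((r-q)*dt) - d) / (u - d) = 0.449142
Discount per step: exp(-r*dt) = 0.998335
Stock lattice S(k, i) with i counting down-moves:
  k=0: S(0,0) = 102.1700
  k=1: S(1,0) = 127.2344; S(1,1) = 82.0431
  k=2: S(2,0) = 158.4477; S(2,1) = 102.1700; S(2,2) = 65.8811
  k=3: S(3,0) = 197.3181; S(3,1) = 127.2344; S(3,2) = 82.0431; S(3,3) = 52.9029
Terminal payoffs V(N, i) = max(K - S_T, 0):
  V(3,0) = 0.000000; V(3,1) = 0.000000; V(3,2) = 7.026878; V(3,3) = 36.167067
Backward induction: V(k, i) = exp(-r*dt) * [p * V(k+1, i) + (1-p) * V(k+1, i+1)].
  V(2,0) = exp(-r*dt) * [p*0.000000 + (1-p)*0.000000] = 0.000000
  V(2,1) = exp(-r*dt) * [p*0.000000 + (1-p)*7.026878] = 3.864367
  V(2,2) = exp(-r*dt) * [p*7.026878 + (1-p)*36.167067] = 23.040555
  V(1,0) = exp(-r*dt) * [p*0.000000 + (1-p)*3.864367] = 2.125173
  V(1,1) = exp(-r*dt) * [p*3.864367 + (1-p)*23.040555] = 14.403700
  V(0,0) = exp(-r*dt) * [p*2.125173 + (1-p)*14.403700] = 8.874097

Answer: Price = V(0,0) = 8.8741
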